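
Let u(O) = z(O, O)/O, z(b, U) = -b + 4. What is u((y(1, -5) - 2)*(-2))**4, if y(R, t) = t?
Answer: 625/2401 ≈ 0.26031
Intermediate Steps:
z(b, U) = 4 - b
u(O) = (4 - O)/O
u((y(1, -5) - 2)*(-2))**4 = ((4 - (-5 - 2)*(-2))/(((-5 - 2)*(-2))))**4 = ((4 - (-7)*(-2))/((-7*(-2))))**4 = ((4 - 1*14)/14)**4 = ((4 - 14)/14)**4 = ((1/14)*(-10))**4 = (-5/7)**4 = 625/2401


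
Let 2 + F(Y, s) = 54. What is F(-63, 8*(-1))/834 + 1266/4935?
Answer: 218744/685965 ≈ 0.31888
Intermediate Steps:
F(Y, s) = 52 (F(Y, s) = -2 + 54 = 52)
F(-63, 8*(-1))/834 + 1266/4935 = 52/834 + 1266/4935 = 52*(1/834) + 1266*(1/4935) = 26/417 + 422/1645 = 218744/685965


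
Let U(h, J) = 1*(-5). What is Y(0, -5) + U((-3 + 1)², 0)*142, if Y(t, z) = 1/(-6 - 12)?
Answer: -12781/18 ≈ -710.06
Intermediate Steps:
Y(t, z) = -1/18 (Y(t, z) = 1/(-18) = -1/18)
U(h, J) = -5
Y(0, -5) + U((-3 + 1)², 0)*142 = -1/18 - 5*142 = -1/18 - 710 = -12781/18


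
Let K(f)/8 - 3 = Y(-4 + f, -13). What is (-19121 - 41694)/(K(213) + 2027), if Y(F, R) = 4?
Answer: -60815/2083 ≈ -29.196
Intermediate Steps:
K(f) = 56 (K(f) = 24 + 8*4 = 24 + 32 = 56)
(-19121 - 41694)/(K(213) + 2027) = (-19121 - 41694)/(56 + 2027) = -60815/2083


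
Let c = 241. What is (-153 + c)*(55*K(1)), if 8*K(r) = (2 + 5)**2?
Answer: 29645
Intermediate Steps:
K(r) = 49/8 (K(r) = (2 + 5)**2/8 = (1/8)*7**2 = (1/8)*49 = 49/8)
(-153 + c)*(55*K(1)) = (-153 + 241)*(55*(49/8)) = 88*(2695/8) = 29645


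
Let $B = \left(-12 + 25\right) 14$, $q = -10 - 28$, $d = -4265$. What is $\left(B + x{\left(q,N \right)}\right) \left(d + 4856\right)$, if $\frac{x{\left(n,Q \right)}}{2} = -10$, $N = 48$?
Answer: $95742$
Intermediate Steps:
$q = -38$ ($q = -10 - 28 = -38$)
$x{\left(n,Q \right)} = -20$ ($x{\left(n,Q \right)} = 2 \left(-10\right) = -20$)
$B = 182$ ($B = 13 \cdot 14 = 182$)
$\left(B + x{\left(q,N \right)}\right) \left(d + 4856\right) = \left(182 - 20\right) \left(-4265 + 4856\right) = 162 \cdot 591 = 95742$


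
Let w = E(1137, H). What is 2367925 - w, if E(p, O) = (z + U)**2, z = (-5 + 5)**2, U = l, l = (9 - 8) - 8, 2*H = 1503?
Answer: 2367876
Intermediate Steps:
H = 1503/2 (H = (1/2)*1503 = 1503/2 ≈ 751.50)
l = -7 (l = 1 - 8 = -7)
U = -7
z = 0 (z = 0**2 = 0)
E(p, O) = 49 (E(p, O) = (0 - 7)**2 = (-7)**2 = 49)
w = 49
2367925 - w = 2367925 - 1*49 = 2367925 - 49 = 2367876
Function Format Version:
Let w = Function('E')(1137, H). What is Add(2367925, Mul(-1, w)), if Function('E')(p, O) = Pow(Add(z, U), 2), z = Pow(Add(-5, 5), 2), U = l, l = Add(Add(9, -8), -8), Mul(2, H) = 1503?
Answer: 2367876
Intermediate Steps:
H = Rational(1503, 2) (H = Mul(Rational(1, 2), 1503) = Rational(1503, 2) ≈ 751.50)
l = -7 (l = Add(1, -8) = -7)
U = -7
z = 0 (z = Pow(0, 2) = 0)
Function('E')(p, O) = 49 (Function('E')(p, O) = Pow(Add(0, -7), 2) = Pow(-7, 2) = 49)
w = 49
Add(2367925, Mul(-1, w)) = Add(2367925, Mul(-1, 49)) = Add(2367925, -49) = 2367876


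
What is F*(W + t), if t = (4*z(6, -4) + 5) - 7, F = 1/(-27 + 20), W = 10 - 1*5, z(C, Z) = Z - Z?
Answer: -3/7 ≈ -0.42857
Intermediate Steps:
z(C, Z) = 0
W = 5 (W = 10 - 5 = 5)
F = -⅐ (F = 1/(-7) = -⅐ ≈ -0.14286)
t = -2 (t = (4*0 + 5) - 7 = (0 + 5) - 7 = 5 - 7 = -2)
F*(W + t) = -(5 - 2)/7 = -⅐*3 = -3/7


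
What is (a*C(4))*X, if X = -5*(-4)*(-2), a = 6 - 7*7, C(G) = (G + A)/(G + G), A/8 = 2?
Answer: 4300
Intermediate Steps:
A = 16 (A = 8*2 = 16)
C(G) = (16 + G)/(2*G) (C(G) = (G + 16)/(G + G) = (16 + G)/((2*G)) = (16 + G)*(1/(2*G)) = (16 + G)/(2*G))
a = -43 (a = 6 - 49 = -43)
X = -40 (X = 20*(-2) = -40)
(a*C(4))*X = -43*(16 + 4)/(2*4)*(-40) = -43*20/(2*4)*(-40) = -43*5/2*(-40) = -215/2*(-40) = 4300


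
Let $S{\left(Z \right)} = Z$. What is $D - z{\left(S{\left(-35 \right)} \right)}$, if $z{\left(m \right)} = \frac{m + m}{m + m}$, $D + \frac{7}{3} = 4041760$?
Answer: $\frac{12125270}{3} \approx 4.0418 \cdot 10^{6}$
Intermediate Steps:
$D = \frac{12125273}{3}$ ($D = - \frac{7}{3} + 4041760 = \frac{12125273}{3} \approx 4.0418 \cdot 10^{6}$)
$z{\left(m \right)} = 1$ ($z{\left(m \right)} = \frac{2 m}{2 m} = 2 m \frac{1}{2 m} = 1$)
$D - z{\left(S{\left(-35 \right)} \right)} = \frac{12125273}{3} - 1 = \frac{12125270}{3}$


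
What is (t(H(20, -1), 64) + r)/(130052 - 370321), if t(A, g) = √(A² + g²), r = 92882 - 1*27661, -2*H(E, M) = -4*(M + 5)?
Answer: -65221/240269 - 8*√65/240269 ≈ -0.27172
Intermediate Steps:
H(E, M) = 10 + 2*M (H(E, M) = -(-2)*(M + 5) = -(-2)*(5 + M) = -(-20 - 4*M)/2 = 10 + 2*M)
r = 65221 (r = 92882 - 27661 = 65221)
(t(H(20, -1), 64) + r)/(130052 - 370321) = (√((10 + 2*(-1))² + 64²) + 65221)/(130052 - 370321) = (√((10 - 2)² + 4096) + 65221)/(-240269) = (√(8² + 4096) + 65221)*(-1/240269) = (√(64 + 4096) + 65221)*(-1/240269) = (√4160 + 65221)*(-1/240269) = (8*√65 + 65221)*(-1/240269) = (65221 + 8*√65)*(-1/240269) = -65221/240269 - 8*√65/240269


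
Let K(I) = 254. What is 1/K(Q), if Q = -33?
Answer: 1/254 ≈ 0.0039370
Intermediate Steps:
1/K(Q) = 1/254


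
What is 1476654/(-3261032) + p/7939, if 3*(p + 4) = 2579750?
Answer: 4188719350649/38833999572 ≈ 107.86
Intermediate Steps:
p = 2579738/3 (p = -4 + (⅓)*2579750 = -4 + 2579750/3 = 2579738/3 ≈ 8.5991e+5)
1476654/(-3261032) + p/7939 = 1476654/(-3261032) + (2579738/3)/7939 = 1476654*(-1/3261032) + (2579738/3)*(1/7939) = -738327/1630516 + 2579738/23817 = 4188719350649/38833999572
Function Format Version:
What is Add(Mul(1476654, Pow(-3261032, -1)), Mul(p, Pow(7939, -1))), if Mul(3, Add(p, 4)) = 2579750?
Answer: Rational(4188719350649, 38833999572) ≈ 107.86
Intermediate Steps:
p = Rational(2579738, 3) (p = Add(-4, Mul(Rational(1, 3), 2579750)) = Add(-4, Rational(2579750, 3)) = Rational(2579738, 3) ≈ 8.5991e+5)
Add(Mul(1476654, Pow(-3261032, -1)), Mul(p, Pow(7939, -1))) = Add(Mul(1476654, Pow(-3261032, -1)), Mul(Rational(2579738, 3), Pow(7939, -1))) = Add(Mul(1476654, Rational(-1, 3261032)), Mul(Rational(2579738, 3), Rational(1, 7939))) = Add(Rational(-738327, 1630516), Rational(2579738, 23817)) = Rational(4188719350649, 38833999572)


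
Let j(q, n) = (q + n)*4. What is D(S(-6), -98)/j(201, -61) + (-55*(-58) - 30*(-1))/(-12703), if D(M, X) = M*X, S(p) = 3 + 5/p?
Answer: -1928773/3048720 ≈ -0.63265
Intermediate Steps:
j(q, n) = 4*n + 4*q (j(q, n) = (n + q)*4 = 4*n + 4*q)
D(S(-6), -98)/j(201, -61) + (-55*(-58) - 30*(-1))/(-12703) = ((3 + 5/(-6))*(-98))/(4*(-61) + 4*201) + (-55*(-58) - 30*(-1))/(-12703) = ((3 + 5*(-⅙))*(-98))/(-244 + 804) + (3190 + 30)*(-1/12703) = ((3 - ⅚)*(-98))/560 + 3220*(-1/12703) = ((13/6)*(-98))*(1/560) - 3220/12703 = -637/3*1/560 - 3220/12703 = -91/240 - 3220/12703 = -1928773/3048720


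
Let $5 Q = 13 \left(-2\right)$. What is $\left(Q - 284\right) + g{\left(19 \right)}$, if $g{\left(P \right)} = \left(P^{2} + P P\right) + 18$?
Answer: $\frac{2254}{5} \approx 450.8$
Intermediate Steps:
$Q = - \frac{26}{5}$ ($Q = \frac{13 \left(-2\right)}{5} = \frac{1}{5} \left(-26\right) = - \frac{26}{5} \approx -5.2$)
$g{\left(P \right)} = 18 + 2 P^{2}$ ($g{\left(P \right)} = \left(P^{2} + P^{2}\right) + 18 = 2 P^{2} + 18 = 18 + 2 P^{2}$)
$\left(Q - 284\right) + g{\left(19 \right)} = \left(- \frac{26}{5} - 284\right) + \left(18 + 2 \cdot 19^{2}\right) = - \frac{1446}{5} + \left(18 + 2 \cdot 361\right) = - \frac{1446}{5} + \left(18 + 722\right) = - \frac{1446}{5} + 740 = \frac{2254}{5}$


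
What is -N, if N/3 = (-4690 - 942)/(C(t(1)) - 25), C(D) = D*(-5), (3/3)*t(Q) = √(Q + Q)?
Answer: -16896/23 + 16896*√2/115 ≈ -526.83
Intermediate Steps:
t(Q) = √2*√Q (t(Q) = √(Q + Q) = √(2*Q) = √2*√Q)
C(D) = -5*D
N = -16896/(-25 - 5*√2) (N = 3*((-4690 - 942)/(-5*√2*√1 - 25)) = 3*(-5632/(-5*√2 - 25)) = 3*(-5632/(-25 - 5*√2)) = -16896/(-25 - 5*√2) ≈ 526.83)
-N = -(16896/23 - 16896*√2/115) = -16896/23 + 16896*√2/115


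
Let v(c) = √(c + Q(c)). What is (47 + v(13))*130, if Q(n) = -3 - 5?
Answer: 6110 + 130*√5 ≈ 6400.7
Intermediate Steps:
Q(n) = -8
v(c) = √(-8 + c) (v(c) = √(c - 8) = √(-8 + c))
(47 + v(13))*130 = (47 + √(-8 + 13))*130 = (47 + √5)*130 = 6110 + 130*√5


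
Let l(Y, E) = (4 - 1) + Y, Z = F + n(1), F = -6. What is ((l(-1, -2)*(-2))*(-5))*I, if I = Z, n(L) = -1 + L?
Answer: -120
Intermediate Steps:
Z = -6 (Z = -6 + (-1 + 1) = -6 + 0 = -6)
l(Y, E) = 3 + Y
I = -6
((l(-1, -2)*(-2))*(-5))*I = (((3 - 1)*(-2))*(-5))*(-6) = ((2*(-2))*(-5))*(-6) = -4*(-5)*(-6) = 20*(-6) = -120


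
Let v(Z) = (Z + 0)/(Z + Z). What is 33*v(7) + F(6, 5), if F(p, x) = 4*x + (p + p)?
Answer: 97/2 ≈ 48.500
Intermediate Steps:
v(Z) = ½ (v(Z) = Z/((2*Z)) = Z*(1/(2*Z)) = ½)
F(p, x) = 2*p + 4*x (F(p, x) = 4*x + 2*p = 2*p + 4*x)
33*v(7) + F(6, 5) = 33*(½) + (2*6 + 4*5) = 33/2 + (12 + 20) = 33/2 + 32 = 97/2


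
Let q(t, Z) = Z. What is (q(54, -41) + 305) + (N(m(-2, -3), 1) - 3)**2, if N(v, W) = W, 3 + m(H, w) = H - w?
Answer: 268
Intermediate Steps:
m(H, w) = -3 + H - w (m(H, w) = -3 + (H - w) = -3 + H - w)
(q(54, -41) + 305) + (N(m(-2, -3), 1) - 3)**2 = (-41 + 305) + (1 - 3)**2 = 264 + (-2)**2 = 264 + 4 = 268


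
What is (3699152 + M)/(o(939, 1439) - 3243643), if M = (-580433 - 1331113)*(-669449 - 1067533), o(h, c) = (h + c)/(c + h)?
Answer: -1660162346662/1621821 ≈ -1.0236e+6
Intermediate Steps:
o(h, c) = 1 (o(h, c) = (c + h)/(c + h) = 1)
M = 3320320994172 (M = -1911546*(-1736982) = 3320320994172)
(3699152 + M)/(o(939, 1439) - 3243643) = (3699152 + 3320320994172)/(1 - 3243643) = 3320324693324/(-3243642) = 3320324693324*(-1/3243642) = -1660162346662/1621821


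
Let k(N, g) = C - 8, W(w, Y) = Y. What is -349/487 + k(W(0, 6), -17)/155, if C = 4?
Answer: -56043/75485 ≈ -0.74244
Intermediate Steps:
k(N, g) = -4 (k(N, g) = 4 - 8 = -4)
-349/487 + k(W(0, 6), -17)/155 = -349/487 - 4/155 = -56043/75485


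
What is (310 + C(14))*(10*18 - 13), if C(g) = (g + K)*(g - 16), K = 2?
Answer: 46426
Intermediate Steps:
C(g) = (-16 + g)*(2 + g) (C(g) = (g + 2)*(g - 16) = (2 + g)*(-16 + g) = (-16 + g)*(2 + g))
(310 + C(14))*(10*18 - 13) = (310 + (-32 + 14² - 14*14))*(10*18 - 13) = (310 + (-32 + 196 - 196))*(180 - 13) = (310 - 32)*167 = 278*167 = 46426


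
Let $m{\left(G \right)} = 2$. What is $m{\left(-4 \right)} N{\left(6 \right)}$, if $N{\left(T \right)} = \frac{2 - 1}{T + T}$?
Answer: $\frac{1}{6} \approx 0.16667$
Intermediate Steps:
$N{\left(T \right)} = \frac{1}{2 T}$ ($N{\left(T \right)} = 1 \frac{1}{2 T} = \frac{1}{2 T}$)
$m{\left(-4 \right)} N{\left(6 \right)} = 2 \frac{1}{2 \cdot 6} = 2 \cdot \frac{1}{2} \cdot \frac{1}{6} = 2 \cdot \frac{1}{12} = \frac{1}{6}$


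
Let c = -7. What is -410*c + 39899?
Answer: 42769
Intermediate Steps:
-410*c + 39899 = -410*(-7) + 39899 = 2870 + 39899 = 42769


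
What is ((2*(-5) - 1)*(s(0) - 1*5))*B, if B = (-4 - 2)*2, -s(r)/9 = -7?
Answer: 7656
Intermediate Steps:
s(r) = 63 (s(r) = -9*(-7) = 63)
B = -12 (B = -6*2 = -12)
((2*(-5) - 1)*(s(0) - 1*5))*B = ((2*(-5) - 1)*(63 - 1*5))*(-12) = ((-10 - 1)*(63 - 5))*(-12) = -11*58*(-12) = -638*(-12) = 7656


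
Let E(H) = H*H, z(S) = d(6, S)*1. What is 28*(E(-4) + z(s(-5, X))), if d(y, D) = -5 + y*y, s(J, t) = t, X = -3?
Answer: 1316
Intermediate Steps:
d(y, D) = -5 + y²
z(S) = 31 (z(S) = (-5 + 6²)*1 = (-5 + 36)*1 = 31*1 = 31)
E(H) = H²
28*(E(-4) + z(s(-5, X))) = 28*((-4)² + 31) = 28*(16 + 31) = 28*47 = 1316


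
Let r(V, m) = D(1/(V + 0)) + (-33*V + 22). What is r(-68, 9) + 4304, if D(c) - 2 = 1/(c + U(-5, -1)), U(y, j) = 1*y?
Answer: 2240984/341 ≈ 6571.8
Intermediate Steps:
U(y, j) = y
D(c) = 2 + 1/(-5 + c) (D(c) = 2 + 1/(c - 5) = 2 + 1/(-5 + c))
r(V, m) = 22 - 33*V + (-9 + 2/V)/(-5 + 1/V) (r(V, m) = (-9 + 2/(V + 0))/(-5 + 1/(V + 0)) + (-33*V + 22) = (-9 + 2/V)/(-5 + 1/V) + (22 - 33*V) = 22 - 33*V + (-9 + 2/V)/(-5 + 1/V))
r(-68, 9) + 4304 = (-24 - 165*(-68)² + 152*(-68))/(-1 + 5*(-68)) + 4304 = (-24 - 165*4624 - 10336)/(-1 - 340) + 4304 = (-24 - 762960 - 10336)/(-341) + 4304 = -1/341*(-773320) + 4304 = 773320/341 + 4304 = 2240984/341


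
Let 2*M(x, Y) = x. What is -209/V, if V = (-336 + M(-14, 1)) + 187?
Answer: 209/156 ≈ 1.3397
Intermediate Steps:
M(x, Y) = x/2
V = -156 (V = (-336 + (1/2)*(-14)) + 187 = (-336 - 7) + 187 = -343 + 187 = -156)
-209/V = -209/(-156) = -209*(-1/156) = 209/156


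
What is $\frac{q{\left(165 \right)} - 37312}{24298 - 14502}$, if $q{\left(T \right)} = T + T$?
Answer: $- \frac{18491}{4898} \approx -3.7752$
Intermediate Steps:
$q{\left(T \right)} = 2 T$
$\frac{q{\left(165 \right)} - 37312}{24298 - 14502} = \frac{2 \cdot 165 - 37312}{24298 - 14502} = \frac{330 - 37312}{9796} = \left(-36982\right) \frac{1}{9796} = - \frac{18491}{4898}$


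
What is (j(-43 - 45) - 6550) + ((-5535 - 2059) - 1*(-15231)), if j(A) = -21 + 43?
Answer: 1109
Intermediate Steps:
j(A) = 22
(j(-43 - 45) - 6550) + ((-5535 - 2059) - 1*(-15231)) = (22 - 6550) + ((-5535 - 2059) - 1*(-15231)) = -6528 + (-7594 + 15231) = -6528 + 7637 = 1109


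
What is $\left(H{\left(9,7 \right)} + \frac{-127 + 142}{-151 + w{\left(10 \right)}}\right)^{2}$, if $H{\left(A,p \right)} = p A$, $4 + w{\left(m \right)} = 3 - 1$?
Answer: $\frac{10291264}{2601} \approx 3956.7$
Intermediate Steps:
$w{\left(m \right)} = -2$ ($w{\left(m \right)} = -4 + \left(3 - 1\right) = -4 + 2 = -2$)
$H{\left(A,p \right)} = A p$
$\left(H{\left(9,7 \right)} + \frac{-127 + 142}{-151 + w{\left(10 \right)}}\right)^{2} = \left(9 \cdot 7 + \frac{-127 + 142}{-151 - 2}\right)^{2} = \left(63 + \frac{15}{-153}\right)^{2} = \left(63 + 15 \left(- \frac{1}{153}\right)\right)^{2} = \left(63 - \frac{5}{51}\right)^{2} = \left(\frac{3208}{51}\right)^{2} = \frac{10291264}{2601}$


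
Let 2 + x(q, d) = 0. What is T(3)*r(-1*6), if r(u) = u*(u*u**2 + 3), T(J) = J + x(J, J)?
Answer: 1278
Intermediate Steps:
x(q, d) = -2 (x(q, d) = -2 + 0 = -2)
T(J) = -2 + J (T(J) = J - 2 = -2 + J)
r(u) = u*(3 + u**3) (r(u) = u*(u**3 + 3) = u*(3 + u**3))
T(3)*r(-1*6) = (-2 + 3)*((-1*6)*(3 + (-1*6)**3)) = 1*(-6*(3 + (-6)**3)) = 1*(-6*(3 - 216)) = 1*(-6*(-213)) = 1*1278 = 1278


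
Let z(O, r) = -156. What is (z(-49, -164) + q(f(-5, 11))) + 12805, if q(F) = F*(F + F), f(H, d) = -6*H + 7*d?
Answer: 35547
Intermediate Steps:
q(F) = 2*F**2 (q(F) = F*(2*F) = 2*F**2)
(z(-49, -164) + q(f(-5, 11))) + 12805 = (-156 + 2*(-6*(-5) + 7*11)**2) + 12805 = (-156 + 2*(30 + 77)**2) + 12805 = (-156 + 2*107**2) + 12805 = (-156 + 2*11449) + 12805 = (-156 + 22898) + 12805 = 22742 + 12805 = 35547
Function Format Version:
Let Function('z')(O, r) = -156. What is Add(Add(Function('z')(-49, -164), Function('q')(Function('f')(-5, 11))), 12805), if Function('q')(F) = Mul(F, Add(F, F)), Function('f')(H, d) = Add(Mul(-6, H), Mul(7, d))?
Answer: 35547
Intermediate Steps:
Function('q')(F) = Mul(2, Pow(F, 2)) (Function('q')(F) = Mul(F, Mul(2, F)) = Mul(2, Pow(F, 2)))
Add(Add(Function('z')(-49, -164), Function('q')(Function('f')(-5, 11))), 12805) = Add(Add(-156, Mul(2, Pow(Add(Mul(-6, -5), Mul(7, 11)), 2))), 12805) = Add(Add(-156, Mul(2, Pow(Add(30, 77), 2))), 12805) = Add(Add(-156, Mul(2, Pow(107, 2))), 12805) = Add(Add(-156, Mul(2, 11449)), 12805) = Add(Add(-156, 22898), 12805) = Add(22742, 12805) = 35547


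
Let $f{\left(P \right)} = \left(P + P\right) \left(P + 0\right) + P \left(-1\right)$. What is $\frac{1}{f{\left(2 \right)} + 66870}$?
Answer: $\frac{1}{66876} \approx 1.4953 \cdot 10^{-5}$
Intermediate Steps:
$f{\left(P \right)} = - P + 2 P^{2}$ ($f{\left(P \right)} = 2 P P - P = 2 P^{2} - P = - P + 2 P^{2}$)
$\frac{1}{f{\left(2 \right)} + 66870} = \frac{1}{2 \left(-1 + 2 \cdot 2\right) + 66870} = \frac{1}{2 \left(-1 + 4\right) + 66870} = \frac{1}{2 \cdot 3 + 66870} = \frac{1}{6 + 66870} = \frac{1}{66876}$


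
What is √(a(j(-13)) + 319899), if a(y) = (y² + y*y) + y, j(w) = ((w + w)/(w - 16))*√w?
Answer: √(269017483 + 754*I*√13)/29 ≈ 565.58 + 0.0028578*I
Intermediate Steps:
j(w) = 2*w^(3/2)/(-16 + w) (j(w) = ((2*w)/(-16 + w))*√w = (2*w/(-16 + w))*√w = 2*w^(3/2)/(-16 + w))
a(y) = y + 2*y² (a(y) = (y² + y²) + y = 2*y² + y = y + 2*y²)
√(a(j(-13)) + 319899) = √((2*(-13)^(3/2)/(-16 - 13))*(1 + 2*(2*(-13)^(3/2)/(-16 - 13))) + 319899) = √((2*(-13*I*√13)/(-29))*(1 + 2*(2*(-13*I*√13)/(-29))) + 319899) = √((2*(-13*I*√13)*(-1/29))*(1 + 2*(2*(-13*I*√13)*(-1/29))) + 319899) = √((26*I*√13/29)*(1 + 2*(26*I*√13/29)) + 319899) = √((26*I*√13/29)*(1 + 52*I*√13/29) + 319899) = √(26*I*√13*(1 + 52*I*√13/29)/29 + 319899) = √(319899 + 26*I*√13*(1 + 52*I*√13/29)/29)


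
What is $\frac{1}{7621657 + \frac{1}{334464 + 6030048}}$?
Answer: $\frac{6364512}{48508127436385} \approx 1.3121 \cdot 10^{-7}$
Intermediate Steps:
$\frac{1}{7621657 + \frac{1}{334464 + 6030048}} = \frac{1}{7621657 + \frac{1}{6364512}} = \frac{1}{\frac{48508127436385}{6364512}} = \frac{6364512}{48508127436385}$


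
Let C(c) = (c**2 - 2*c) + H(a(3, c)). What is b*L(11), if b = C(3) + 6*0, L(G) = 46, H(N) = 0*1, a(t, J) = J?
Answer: 138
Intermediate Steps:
H(N) = 0
C(c) = c**2 - 2*c (C(c) = (c**2 - 2*c) + 0 = c**2 - 2*c)
b = 3 (b = 3*(-2 + 3) + 6*0 = 3*1 + 0 = 3 + 0 = 3)
b*L(11) = 3*46 = 138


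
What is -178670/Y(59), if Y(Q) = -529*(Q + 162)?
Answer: 10510/6877 ≈ 1.5283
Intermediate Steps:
Y(Q) = -85698 - 529*Q (Y(Q) = -529*(162 + Q) = -85698 - 529*Q)
-178670/Y(59) = -178670/(-85698 - 529*59) = -178670/(-85698 - 31211) = -178670/(-116909) = -178670*(-1/116909) = 10510/6877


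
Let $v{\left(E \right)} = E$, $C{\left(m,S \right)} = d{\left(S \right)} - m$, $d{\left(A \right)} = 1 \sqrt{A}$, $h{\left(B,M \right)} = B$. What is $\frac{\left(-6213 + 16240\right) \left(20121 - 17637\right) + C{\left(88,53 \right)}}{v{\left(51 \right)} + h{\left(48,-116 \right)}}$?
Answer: $\frac{24906980}{99} + \frac{\sqrt{53}}{99} \approx 2.5159 \cdot 10^{5}$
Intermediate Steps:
$d{\left(A \right)} = \sqrt{A}$
$C{\left(m,S \right)} = \sqrt{S} - m$
$\frac{\left(-6213 + 16240\right) \left(20121 - 17637\right) + C{\left(88,53 \right)}}{v{\left(51 \right)} + h{\left(48,-116 \right)}} = \frac{\left(-6213 + 16240\right) \left(20121 - 17637\right) + \left(\sqrt{53} - 88\right)}{51 + 48} = \frac{10027 \cdot 2484 - \left(88 - \sqrt{53}\right)}{99} = \left(24907068 - \left(88 - \sqrt{53}\right)\right) \frac{1}{99} = \left(24906980 + \sqrt{53}\right) \frac{1}{99} = \frac{24906980}{99} + \frac{\sqrt{53}}{99}$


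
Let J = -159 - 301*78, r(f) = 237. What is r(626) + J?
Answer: -23400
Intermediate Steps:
J = -23637 (J = -159 - 23478 = -23637)
r(626) + J = 237 - 23637 = -23400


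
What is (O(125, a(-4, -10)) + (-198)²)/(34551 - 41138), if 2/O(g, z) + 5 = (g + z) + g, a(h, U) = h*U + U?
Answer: -10781102/1811425 ≈ -5.9517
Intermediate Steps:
a(h, U) = U + U*h (a(h, U) = U*h + U = U + U*h)
O(g, z) = 2/(-5 + z + 2*g) (O(g, z) = 2/(-5 + ((g + z) + g)) = 2/(-5 + (z + 2*g)) = 2/(-5 + z + 2*g))
(O(125, a(-4, -10)) + (-198)²)/(34551 - 41138) = (2/(-5 - 10*(1 - 4) + 2*125) + (-198)²)/(34551 - 41138) = (2/(-5 - 10*(-3) + 250) + 39204)/(-6587) = (2/(-5 + 30 + 250) + 39204)*(-1/6587) = (2/275 + 39204)*(-1/6587) = (10781102/275)*(-1/6587) = -10781102/1811425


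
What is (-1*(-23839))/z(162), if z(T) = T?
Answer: 23839/162 ≈ 147.15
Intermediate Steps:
(-1*(-23839))/z(162) = -1*(-23839)/162 = 23839*(1/162) = 23839/162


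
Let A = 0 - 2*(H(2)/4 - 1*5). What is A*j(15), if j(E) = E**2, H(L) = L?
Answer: 2025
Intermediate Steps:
A = 9 (A = 0 - 2*(2/4 - 1*5) = 0 - 2*(2*(1/4) - 5) = 0 - 2*(1/2 - 5) = 0 - 2*(-9/2) = 0 + 9 = 9)
A*j(15) = 9*15**2 = 9*225 = 2025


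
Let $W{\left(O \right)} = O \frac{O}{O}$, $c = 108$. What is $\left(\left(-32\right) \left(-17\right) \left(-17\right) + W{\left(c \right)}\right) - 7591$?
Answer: $-16731$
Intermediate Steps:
$W{\left(O \right)} = O$ ($W{\left(O \right)} = O 1 = O$)
$\left(\left(-32\right) \left(-17\right) \left(-17\right) + W{\left(c \right)}\right) - 7591 = \left(\left(-32\right) \left(-17\right) \left(-17\right) + 108\right) - 7591 = \left(544 \left(-17\right) + 108\right) - 7591 = \left(-9248 + 108\right) - 7591 = -9140 - 7591 = -16731$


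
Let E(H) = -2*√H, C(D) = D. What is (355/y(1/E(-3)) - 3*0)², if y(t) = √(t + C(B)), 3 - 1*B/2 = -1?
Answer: 12098400/769 - 252050*I*√3/769 ≈ 15733.0 - 567.7*I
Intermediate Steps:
B = 8 (B = 6 - 2*(-1) = 6 + 2 = 8)
y(t) = √(8 + t) (y(t) = √(t + 8) = √(8 + t))
(355/y(1/E(-3)) - 3*0)² = (355/(√(8 + 1/(-2*I*√3))) - 3*0)² = (355/(√(8 + 1/(-2*I*√3))) + 0)² = (355/(√(8 + I*√3/6)) + 0)² = (355/√(8 + I*√3/6) + 0)² = (355/√(8 + I*√3/6))² = 126025/(8 + I*√3/6)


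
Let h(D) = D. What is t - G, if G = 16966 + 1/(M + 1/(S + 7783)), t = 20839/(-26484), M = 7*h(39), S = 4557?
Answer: -1513774595779003/89219855364 ≈ -16967.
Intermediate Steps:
M = 273 (M = 7*39 = 273)
t = -20839/26484 (t = 20839*(-1/26484) = -20839/26484 ≈ -0.78685)
G = 57155429426/3368821 (G = 16966 + 1/(273 + 1/(4557 + 7783)) = 16966 + 1/(273 + 1/12340) = 16966 + 1/(3368821/12340) = 16966 + 12340/3368821 = 57155429426/3368821 ≈ 16966.)
t - G = -20839/26484 - 1*57155429426/3368821 = -20839/26484 - 57155429426/3368821 = -1513774595779003/89219855364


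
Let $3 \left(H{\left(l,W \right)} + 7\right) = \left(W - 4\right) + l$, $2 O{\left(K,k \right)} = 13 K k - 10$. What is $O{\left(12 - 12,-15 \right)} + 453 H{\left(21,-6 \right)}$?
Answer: $-1515$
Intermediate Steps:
$O{\left(K,k \right)} = -5 + \frac{13 K k}{2}$ ($O{\left(K,k \right)} = \frac{13 K k - 10}{2} = \frac{-10 + 13 K k}{2} = -5 + \frac{13 K k}{2}$)
$H{\left(l,W \right)} = - \frac{25}{3} + \frac{W}{3} + \frac{l}{3}$ ($H{\left(l,W \right)} = -7 + \frac{\left(W - 4\right) + l}{3} = -7 + \frac{\left(-4 + W\right) + l}{3} = -7 + \frac{-4 + W + l}{3} = -7 + \left(- \frac{4}{3} + \frac{W}{3} + \frac{l}{3}\right) = - \frac{25}{3} + \frac{W}{3} + \frac{l}{3}$)
$O{\left(12 - 12,-15 \right)} + 453 H{\left(21,-6 \right)} = \left(-5 + \frac{13}{2} \left(12 - 12\right) \left(-15\right)\right) + 453 \left(- \frac{25}{3} + \frac{1}{3} \left(-6\right) + \frac{1}{3} \cdot 21\right) = \left(-5 + \frac{13}{2} \left(12 - 12\right) \left(-15\right)\right) + 453 \left(- \frac{25}{3} - 2 + 7\right) = \left(-5 + \frac{13}{2} \cdot 0 \left(-15\right)\right) + 453 \left(- \frac{10}{3}\right) = \left(-5 + 0\right) - 1510 = -5 - 1510 = -1515$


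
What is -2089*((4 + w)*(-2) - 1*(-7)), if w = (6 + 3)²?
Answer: 340507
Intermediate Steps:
w = 81 (w = 9² = 81)
-2089*((4 + w)*(-2) - 1*(-7)) = -2089*((4 + 81)*(-2) - 1*(-7)) = -2089*(85*(-2) + 7) = -2089*(-170 + 7) = -2089*(-163) = 340507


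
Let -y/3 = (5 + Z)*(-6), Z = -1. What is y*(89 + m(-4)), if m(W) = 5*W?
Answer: 4968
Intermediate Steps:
y = 72 (y = -3*(5 - 1)*(-6) = -12*(-6) = -3*(-24) = 72)
y*(89 + m(-4)) = 72*(89 + 5*(-4)) = 72*(89 - 20) = 72*69 = 4968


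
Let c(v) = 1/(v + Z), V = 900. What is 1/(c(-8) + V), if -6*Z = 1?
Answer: 49/44094 ≈ 0.0011113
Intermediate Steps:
Z = -⅙ (Z = -⅙*1 = -⅙ ≈ -0.16667)
c(v) = 1/(-⅙ + v) (c(v) = 1/(v - ⅙) = 1/(-⅙ + v))
1/(c(-8) + V) = 1/(6/(-1 + 6*(-8)) + 900) = 1/(6/(-1 - 48) + 900) = 1/(6/(-49) + 900) = 1/(6*(-1/49) + 900) = 1/(-6/49 + 900) = 1/(44094/49) = 49/44094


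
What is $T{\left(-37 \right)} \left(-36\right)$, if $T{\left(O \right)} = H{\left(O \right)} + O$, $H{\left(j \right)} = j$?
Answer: $2664$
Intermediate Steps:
$T{\left(O \right)} = 2 O$ ($T{\left(O \right)} = O + O = 2 O$)
$T{\left(-37 \right)} \left(-36\right) = 2 \left(-37\right) \left(-36\right) = \left(-74\right) \left(-36\right) = 2664$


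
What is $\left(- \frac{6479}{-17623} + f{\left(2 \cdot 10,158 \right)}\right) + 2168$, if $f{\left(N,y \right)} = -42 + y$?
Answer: $\frac{40257411}{17623} \approx 2284.4$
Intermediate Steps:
$\left(- \frac{6479}{-17623} + f{\left(2 \cdot 10,158 \right)}\right) + 2168 = \left(- \frac{6479}{-17623} + \left(-42 + 158\right)\right) + 2168 = \left(\left(-6479\right) \left(- \frac{1}{17623}\right) + 116\right) + 2168 = \left(\frac{6479}{17623} + 116\right) + 2168 = \frac{2050747}{17623} + 2168 = \frac{40257411}{17623}$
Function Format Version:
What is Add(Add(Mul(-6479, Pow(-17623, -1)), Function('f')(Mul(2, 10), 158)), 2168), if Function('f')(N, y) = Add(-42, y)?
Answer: Rational(40257411, 17623) ≈ 2284.4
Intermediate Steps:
Add(Add(Mul(-6479, Pow(-17623, -1)), Function('f')(Mul(2, 10), 158)), 2168) = Add(Add(Mul(-6479, Pow(-17623, -1)), Add(-42, 158)), 2168) = Add(Add(Mul(-6479, Rational(-1, 17623)), 116), 2168) = Add(Add(Rational(6479, 17623), 116), 2168) = Add(Rational(2050747, 17623), 2168) = Rational(40257411, 17623)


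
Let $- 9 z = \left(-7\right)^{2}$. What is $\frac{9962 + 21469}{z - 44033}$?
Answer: $- \frac{282879}{396346} \approx -0.71372$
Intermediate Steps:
$z = - \frac{49}{9}$ ($z = - \frac{\left(-7\right)^{2}}{9} = \left(- \frac{1}{9}\right) 49 = - \frac{49}{9} \approx -5.4444$)
$\frac{9962 + 21469}{z - 44033} = \frac{9962 + 21469}{- \frac{49}{9} - 44033} = \frac{31431}{- \frac{396346}{9}} = 31431 \left(- \frac{9}{396346}\right) = - \frac{282879}{396346}$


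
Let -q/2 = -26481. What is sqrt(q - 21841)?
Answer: sqrt(31121) ≈ 176.41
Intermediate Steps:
q = 52962 (q = -2*(-26481) = 52962)
sqrt(q - 21841) = sqrt(52962 - 21841) = sqrt(31121)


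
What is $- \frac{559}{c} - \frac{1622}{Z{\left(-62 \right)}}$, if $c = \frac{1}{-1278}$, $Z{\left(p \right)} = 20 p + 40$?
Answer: $\frac{428642011}{600} \approx 7.144 \cdot 10^{5}$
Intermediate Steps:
$Z{\left(p \right)} = 40 + 20 p$
$c = - \frac{1}{1278} \approx -0.00078247$
$- \frac{559}{c} - \frac{1622}{Z{\left(-62 \right)}} = - \frac{559}{- \frac{1}{1278}} - \frac{1622}{40 + 20 \left(-62\right)} = \left(-559\right) \left(-1278\right) - \frac{1622}{40 - 1240} = 714402 - \frac{1622}{-1200} = 714402 - - \frac{811}{600} = 714402 + \frac{811}{600} = \frac{428642011}{600}$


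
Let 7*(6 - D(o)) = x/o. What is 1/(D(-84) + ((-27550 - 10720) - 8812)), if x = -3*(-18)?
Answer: -98/4613439 ≈ -2.1242e-5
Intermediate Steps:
x = 54
D(o) = 6 - 54/(7*o)
1/(D(-84) + ((-27550 - 10720) - 8812)) = 1/((6 - 54/7/(-84)) + ((-27550 - 10720) - 8812)) = 1/((6 - 54/7*(-1/84)) + (-38270 - 8812)) = 1/((6 + 9/98) - 47082) = 1/(597/98 - 47082) = 1/(-4613439/98) = -98/4613439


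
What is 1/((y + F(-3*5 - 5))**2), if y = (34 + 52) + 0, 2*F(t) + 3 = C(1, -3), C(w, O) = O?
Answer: 1/6889 ≈ 0.00014516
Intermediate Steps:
F(t) = -3 (F(t) = -3/2 + (1/2)*(-3) = -3/2 - 3/2 = -3)
y = 86 (y = 86 + 0 = 86)
1/((y + F(-3*5 - 5))**2) = 1/((86 - 3)**2) = 1/(83**2) = 1/6889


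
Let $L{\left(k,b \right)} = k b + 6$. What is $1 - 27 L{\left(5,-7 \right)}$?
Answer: $784$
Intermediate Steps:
$L{\left(k,b \right)} = 6 + b k$ ($L{\left(k,b \right)} = b k + 6 = 6 + b k$)
$1 - 27 L{\left(5,-7 \right)} = 1 - 27 \left(6 - 35\right) = 1 - -783 = 1 + 783 = 784$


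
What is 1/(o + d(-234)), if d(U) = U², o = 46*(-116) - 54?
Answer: 1/49366 ≈ 2.0257e-5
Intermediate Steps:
o = -5390 (o = -5336 - 54 = -5390)
1/(o + d(-234)) = 1/(-5390 + (-234)²) = 1/(-5390 + 54756) = 1/49366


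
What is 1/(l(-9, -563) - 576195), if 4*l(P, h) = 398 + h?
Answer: -4/2304945 ≈ -1.7354e-6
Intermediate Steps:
l(P, h) = 199/2 + h/4 (l(P, h) = (398 + h)/4 = 199/2 + h/4)
1/(l(-9, -563) - 576195) = 1/((199/2 + (¼)*(-563)) - 576195) = 1/((199/2 - 563/4) - 576195) = 1/(-165/4 - 576195) = 1/(-2304945/4) = -4/2304945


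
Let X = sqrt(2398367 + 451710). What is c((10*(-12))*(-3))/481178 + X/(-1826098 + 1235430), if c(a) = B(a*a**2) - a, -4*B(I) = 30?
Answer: -735/962356 - sqrt(2850077)/590668 ≈ -0.0036219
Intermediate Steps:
B(I) = -15/2 (B(I) = -1/4*30 = -15/2)
X = sqrt(2850077) ≈ 1688.2
c(a) = -15/2 - a
c((10*(-12))*(-3))/481178 + X/(-1826098 + 1235430) = (-15/2 - 10*(-12)*(-3))/481178 + sqrt(2850077)/(-1826098 + 1235430) = (-15/2 - (-120)*(-3))*(1/481178) + sqrt(2850077)/(-590668) = (-15/2 - 1*360)*(1/481178) + sqrt(2850077)*(-1/590668) = (-15/2 - 360)*(1/481178) - sqrt(2850077)/590668 = -735/2*1/481178 - sqrt(2850077)/590668 = -735/962356 - sqrt(2850077)/590668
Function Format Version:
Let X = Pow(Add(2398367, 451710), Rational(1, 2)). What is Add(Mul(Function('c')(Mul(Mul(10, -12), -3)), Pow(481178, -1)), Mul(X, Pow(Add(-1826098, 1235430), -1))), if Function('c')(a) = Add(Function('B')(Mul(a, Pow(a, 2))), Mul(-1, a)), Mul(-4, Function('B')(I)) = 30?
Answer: Add(Rational(-735, 962356), Mul(Rational(-1, 590668), Pow(2850077, Rational(1, 2)))) ≈ -0.0036219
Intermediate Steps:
Function('B')(I) = Rational(-15, 2) (Function('B')(I) = Mul(Rational(-1, 4), 30) = Rational(-15, 2))
X = Pow(2850077, Rational(1, 2)) ≈ 1688.2
Function('c')(a) = Add(Rational(-15, 2), Mul(-1, a))
Add(Mul(Function('c')(Mul(Mul(10, -12), -3)), Pow(481178, -1)), Mul(X, Pow(Add(-1826098, 1235430), -1))) = Add(Mul(Add(Rational(-15, 2), Mul(-1, Mul(Mul(10, -12), -3))), Pow(481178, -1)), Mul(Pow(2850077, Rational(1, 2)), Pow(Add(-1826098, 1235430), -1))) = Add(Mul(Add(Rational(-15, 2), Mul(-1, Mul(-120, -3))), Rational(1, 481178)), Mul(Pow(2850077, Rational(1, 2)), Pow(-590668, -1))) = Add(Mul(Add(Rational(-15, 2), Mul(-1, 360)), Rational(1, 481178)), Mul(Pow(2850077, Rational(1, 2)), Rational(-1, 590668))) = Add(Mul(Add(Rational(-15, 2), -360), Rational(1, 481178)), Mul(Rational(-1, 590668), Pow(2850077, Rational(1, 2)))) = Add(Mul(Rational(-735, 2), Rational(1, 481178)), Mul(Rational(-1, 590668), Pow(2850077, Rational(1, 2)))) = Add(Rational(-735, 962356), Mul(Rational(-1, 590668), Pow(2850077, Rational(1, 2))))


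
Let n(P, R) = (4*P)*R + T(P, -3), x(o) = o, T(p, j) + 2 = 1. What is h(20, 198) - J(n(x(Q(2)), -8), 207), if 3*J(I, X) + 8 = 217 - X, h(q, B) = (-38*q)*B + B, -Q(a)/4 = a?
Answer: -450848/3 ≈ -1.5028e+5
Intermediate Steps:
T(p, j) = -1 (T(p, j) = -2 + 1 = -1)
Q(a) = -4*a
n(P, R) = -1 + 4*P*R (n(P, R) = (4*P)*R - 1 = 4*P*R - 1 = -1 + 4*P*R)
h(q, B) = B - 38*B*q (h(q, B) = -38*B*q + B = B - 38*B*q)
J(I, X) = 209/3 - X/3 (J(I, X) = -8/3 + (217 - X)/3 = -8/3 + (217/3 - X/3) = 209/3 - X/3)
h(20, 198) - J(n(x(Q(2)), -8), 207) = 198*(1 - 38*20) - (209/3 - ⅓*207) = 198*(1 - 760) - (209/3 - 69) = 198*(-759) - 1*⅔ = -150282 - ⅔ = -450848/3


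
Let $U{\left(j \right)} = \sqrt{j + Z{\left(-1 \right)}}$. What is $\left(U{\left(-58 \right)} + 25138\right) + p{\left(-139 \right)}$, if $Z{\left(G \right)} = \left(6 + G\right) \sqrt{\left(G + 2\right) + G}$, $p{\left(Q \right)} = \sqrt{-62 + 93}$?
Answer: $25138 + \sqrt{31} + i \sqrt{58} \approx 25144.0 + 7.6158 i$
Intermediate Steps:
$p{\left(Q \right)} = \sqrt{31}$
$Z{\left(G \right)} = \sqrt{2 + 2 G} \left(6 + G\right)$ ($Z{\left(G \right)} = \left(6 + G\right) \sqrt{\left(2 + G\right) + G} = \left(6 + G\right) \sqrt{2 + 2 G} = \sqrt{2 + 2 G} \left(6 + G\right)$)
$U{\left(j \right)} = \sqrt{j}$ ($U{\left(j \right)} = \sqrt{j + \sqrt{2 + 2 \left(-1\right)} \left(6 - 1\right)} = \sqrt{j + \sqrt{2 - 2} \cdot 5} = \sqrt{j + \sqrt{0} \cdot 5} = \sqrt{j + 0 \cdot 5} = \sqrt{j + 0} = \sqrt{j}$)
$\left(U{\left(-58 \right)} + 25138\right) + p{\left(-139 \right)} = \left(\sqrt{-58} + 25138\right) + \sqrt{31} = \left(i \sqrt{58} + 25138\right) + \sqrt{31} = \left(25138 + i \sqrt{58}\right) + \sqrt{31} = 25138 + \sqrt{31} + i \sqrt{58}$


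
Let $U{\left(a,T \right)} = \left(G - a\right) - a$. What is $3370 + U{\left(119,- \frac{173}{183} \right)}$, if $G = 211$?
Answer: $3343$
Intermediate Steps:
$U{\left(a,T \right)} = 211 - 2 a$ ($U{\left(a,T \right)} = \left(211 - a\right) - a = 211 - 2 a$)
$3370 + U{\left(119,- \frac{173}{183} \right)} = 3370 + \left(211 - 238\right) = 3370 - 27 = 3343$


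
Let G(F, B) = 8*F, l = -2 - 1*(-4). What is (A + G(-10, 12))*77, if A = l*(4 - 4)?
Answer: -6160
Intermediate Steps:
l = 2 (l = -2 + 4 = 2)
A = 0 (A = 2*(4 - 4) = 2*0 = 0)
(A + G(-10, 12))*77 = (0 + 8*(-10))*77 = (0 - 80)*77 = -80*77 = -6160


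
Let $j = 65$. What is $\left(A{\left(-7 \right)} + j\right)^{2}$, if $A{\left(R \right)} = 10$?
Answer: $5625$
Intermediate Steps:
$\left(A{\left(-7 \right)} + j\right)^{2} = \left(10 + 65\right)^{2} = 75^{2} = 5625$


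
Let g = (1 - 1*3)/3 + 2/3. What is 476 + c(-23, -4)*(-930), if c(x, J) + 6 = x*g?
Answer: 6056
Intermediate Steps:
g = 0 (g = (1 - 3)*(1/3) + 2*(1/3) = -2*1/3 + 2/3 = -2/3 + 2/3 = 0)
c(x, J) = -6 (c(x, J) = -6 + x*0 = -6 + 0 = -6)
476 + c(-23, -4)*(-930) = 476 - 6*(-930) = 476 + 5580 = 6056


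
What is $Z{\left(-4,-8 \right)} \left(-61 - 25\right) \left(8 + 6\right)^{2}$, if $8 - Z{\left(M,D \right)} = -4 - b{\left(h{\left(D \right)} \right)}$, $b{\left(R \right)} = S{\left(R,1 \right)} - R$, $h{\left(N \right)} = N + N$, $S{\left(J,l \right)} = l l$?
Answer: $-488824$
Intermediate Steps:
$S{\left(J,l \right)} = l^{2}$
$h{\left(N \right)} = 2 N$
$b{\left(R \right)} = 1 - R$ ($b{\left(R \right)} = 1^{2} - R = 1 - R$)
$Z{\left(M,D \right)} = 13 - 2 D$ ($Z{\left(M,D \right)} = 8 - \left(-4 - \left(1 - 2 D\right)\right) = 8 - \left(-4 + \left(-1 + 2 D\right)\right) = 8 - \left(-5 + 2 D\right) = 13 - 2 D$)
$Z{\left(-4,-8 \right)} \left(-61 - 25\right) \left(8 + 6\right)^{2} = \left(13 - -16\right) \left(-61 - 25\right) \left(8 + 6\right)^{2} = \left(13 + 16\right) \left(-86\right) 14^{2} = 29 \left(-86\right) 196 = \left(-2494\right) 196 = -488824$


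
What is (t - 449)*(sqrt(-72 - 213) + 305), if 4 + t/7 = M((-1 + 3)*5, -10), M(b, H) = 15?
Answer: -113460 - 372*I*sqrt(285) ≈ -1.1346e+5 - 6280.1*I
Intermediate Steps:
t = 77 (t = -28 + 7*15 = -28 + 105 = 77)
(t - 449)*(sqrt(-72 - 213) + 305) = (77 - 449)*(sqrt(-72 - 213) + 305) = -372*(sqrt(-285) + 305) = -372*(I*sqrt(285) + 305) = -372*(305 + I*sqrt(285)) = -113460 - 372*I*sqrt(285)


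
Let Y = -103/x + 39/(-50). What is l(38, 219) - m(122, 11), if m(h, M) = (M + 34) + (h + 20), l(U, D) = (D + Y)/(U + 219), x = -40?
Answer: -9567641/51400 ≈ -186.14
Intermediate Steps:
Y = 359/200 (Y = -103/(-40) + 39/(-50) = -103*(-1/40) + 39*(-1/50) = 103/40 - 39/50 = 359/200 ≈ 1.7950)
l(U, D) = (359/200 + D)/(219 + U) (l(U, D) = (D + 359/200)/(U + 219) = (359/200 + D)/(219 + U))
m(h, M) = 54 + M + h (m(h, M) = (34 + M) + (20 + h) = 54 + M + h)
l(38, 219) - m(122, 11) = (359/200 + 219)/(219 + 38) - (54 + 11 + 122) = (44159/200)/257 - 1*187 = (1/257)*(44159/200) - 187 = 44159/51400 - 187 = -9567641/51400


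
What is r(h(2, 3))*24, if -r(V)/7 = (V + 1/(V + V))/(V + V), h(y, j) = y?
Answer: -189/2 ≈ -94.500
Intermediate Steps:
r(V) = -7*(V + 1/(2*V))/(2*V) (r(V) = -7*(V + 1/(V + V))/(V + V) = -7*(V + 1/(2*V))/(2*V))
r(h(2, 3))*24 = (-7/2 - 7/4/2²)*24 = (-7/2 - 7/4*¼)*24 = (-7/2 - 7/16)*24 = -63/16*24 = -189/2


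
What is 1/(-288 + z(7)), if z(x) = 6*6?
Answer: -1/252 ≈ -0.0039683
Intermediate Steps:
z(x) = 36
1/(-288 + z(7)) = 1/(-288 + 36) = 1/(-252) = -1/252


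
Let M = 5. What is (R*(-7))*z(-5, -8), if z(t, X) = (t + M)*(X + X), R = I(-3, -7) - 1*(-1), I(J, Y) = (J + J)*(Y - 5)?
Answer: 0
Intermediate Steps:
I(J, Y) = 2*J*(-5 + Y) (I(J, Y) = (2*J)*(-5 + Y) = 2*J*(-5 + Y))
R = 73 (R = 2*(-3)*(-5 - 7) - 1*(-1) = 2*(-3)*(-12) + 1 = 72 + 1 = 73)
z(t, X) = 2*X*(5 + t) (z(t, X) = (t + 5)*(X + X) = (5 + t)*(2*X) = 2*X*(5 + t))
(R*(-7))*z(-5, -8) = (73*(-7))*(2*(-8)*(5 - 5)) = -1022*(-8)*0 = -511*0 = 0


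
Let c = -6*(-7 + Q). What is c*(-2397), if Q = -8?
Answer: -215730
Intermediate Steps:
c = 90 (c = -6*(-7 - 8) = -6*(-15) = 90)
c*(-2397) = 90*(-2397) = -215730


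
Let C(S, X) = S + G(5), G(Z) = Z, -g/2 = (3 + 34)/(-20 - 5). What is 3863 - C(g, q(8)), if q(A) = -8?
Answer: 96376/25 ≈ 3855.0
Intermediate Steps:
g = 74/25 (g = -2*(3 + 34)/(-20 - 5) = -74/(-25) = -74*(-1)/25 = -2*(-37/25) = 74/25 ≈ 2.9600)
C(S, X) = 5 + S (C(S, X) = S + 5 = 5 + S)
3863 - C(g, q(8)) = 3863 - (5 + 74/25) = 3863 - 1*199/25 = 3863 - 199/25 = 96376/25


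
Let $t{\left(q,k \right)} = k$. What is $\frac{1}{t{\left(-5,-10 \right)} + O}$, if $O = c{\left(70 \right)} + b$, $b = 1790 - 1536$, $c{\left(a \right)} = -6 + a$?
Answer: $\frac{1}{308} \approx 0.0032468$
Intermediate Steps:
$b = 254$ ($b = 1790 - 1536 = 254$)
$O = 318$ ($O = \left(-6 + 70\right) + 254 = 64 + 254 = 318$)
$\frac{1}{t{\left(-5,-10 \right)} + O} = \frac{1}{-10 + 318} = \frac{1}{308}$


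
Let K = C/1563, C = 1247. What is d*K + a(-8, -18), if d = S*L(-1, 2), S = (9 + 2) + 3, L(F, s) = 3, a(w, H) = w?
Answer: 13290/521 ≈ 25.509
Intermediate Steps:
S = 14 (S = 11 + 3 = 14)
K = 1247/1563 ≈ 0.79782
d = 42 (d = 14*3 = 42)
d*K + a(-8, -18) = 42*(1247/1563) - 8 = 17458/521 - 8 = 13290/521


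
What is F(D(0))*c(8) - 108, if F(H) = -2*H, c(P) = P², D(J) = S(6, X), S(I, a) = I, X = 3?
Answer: -876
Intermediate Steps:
D(J) = 6
F(D(0))*c(8) - 108 = -2*6*8² - 108 = -12*64 - 108 = -768 - 108 = -876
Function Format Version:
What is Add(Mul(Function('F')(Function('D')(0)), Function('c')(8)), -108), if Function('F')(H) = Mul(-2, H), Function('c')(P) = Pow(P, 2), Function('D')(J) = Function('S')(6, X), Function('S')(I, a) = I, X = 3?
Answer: -876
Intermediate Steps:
Function('D')(J) = 6
Add(Mul(Function('F')(Function('D')(0)), Function('c')(8)), -108) = Add(Mul(Mul(-2, 6), Pow(8, 2)), -108) = Add(Mul(-12, 64), -108) = Add(-768, -108) = -876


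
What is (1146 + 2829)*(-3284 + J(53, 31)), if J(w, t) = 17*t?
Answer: -10959075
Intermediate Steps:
(1146 + 2829)*(-3284 + J(53, 31)) = (1146 + 2829)*(-3284 + 17*31) = 3975*(-3284 + 527) = 3975*(-2757) = -10959075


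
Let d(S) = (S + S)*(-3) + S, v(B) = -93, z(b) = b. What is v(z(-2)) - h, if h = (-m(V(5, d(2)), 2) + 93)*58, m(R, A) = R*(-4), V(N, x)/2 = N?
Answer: -7807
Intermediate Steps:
d(S) = -5*S (d(S) = (2*S)*(-3) + S = -6*S + S = -5*S)
V(N, x) = 2*N
m(R, A) = -4*R
h = 7714 (h = (-(-4)*2*5 + 93)*58 = (-(-4)*10 + 93)*58 = (-1*(-40) + 93)*58 = (40 + 93)*58 = 133*58 = 7714)
v(z(-2)) - h = -93 - 1*7714 = -93 - 7714 = -7807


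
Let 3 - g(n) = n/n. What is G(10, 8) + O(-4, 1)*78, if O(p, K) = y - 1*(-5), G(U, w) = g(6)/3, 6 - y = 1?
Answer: 2342/3 ≈ 780.67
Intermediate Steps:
y = 5 (y = 6 - 1*1 = 6 - 1 = 5)
g(n) = 2 (g(n) = 3 - n/n = 3 - 1*1 = 3 - 1 = 2)
G(U, w) = ⅔ (G(U, w) = 2/3 = 2*(⅓) = ⅔)
O(p, K) = 10 (O(p, K) = 5 - 1*(-5) = 5 + 5 = 10)
G(10, 8) + O(-4, 1)*78 = ⅔ + 10*78 = ⅔ + 780 = 2342/3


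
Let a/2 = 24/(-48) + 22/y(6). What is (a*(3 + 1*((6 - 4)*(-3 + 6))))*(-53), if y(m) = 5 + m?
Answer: -1431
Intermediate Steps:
a = 3 (a = 2*(24/(-48) + 22/(5 + 6)) = 2*(24*(-1/48) + 22/11) = 2*(-½ + 22*(1/11)) = 2*(-½ + 2) = 2*(3/2) = 3)
(a*(3 + 1*((6 - 4)*(-3 + 6))))*(-53) = (3*(3 + 1*((6 - 4)*(-3 + 6))))*(-53) = (3*(3 + 1*(2*3)))*(-53) = (3*(3 + 1*6))*(-53) = (3*(3 + 6))*(-53) = (3*9)*(-53) = 27*(-53) = -1431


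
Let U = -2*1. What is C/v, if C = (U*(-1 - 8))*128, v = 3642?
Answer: 384/607 ≈ 0.63262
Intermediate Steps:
U = -2
C = 2304 (C = -2*(-1 - 8)*128 = -2*(-9)*128 = 18*128 = 2304)
C/v = 2304/3642 = 2304*(1/3642) = 384/607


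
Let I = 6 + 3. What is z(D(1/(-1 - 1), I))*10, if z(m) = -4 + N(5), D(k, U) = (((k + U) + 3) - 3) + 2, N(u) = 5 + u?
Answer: 60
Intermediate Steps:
I = 9
D(k, U) = 2 + U + k (D(k, U) = (((U + k) + 3) - 3) + 2 = ((3 + U + k) - 3) + 2 = (U + k) + 2 = 2 + U + k)
z(m) = 6 (z(m) = -4 + (5 + 5) = -4 + 10 = 6)
z(D(1/(-1 - 1), I))*10 = 6*10 = 60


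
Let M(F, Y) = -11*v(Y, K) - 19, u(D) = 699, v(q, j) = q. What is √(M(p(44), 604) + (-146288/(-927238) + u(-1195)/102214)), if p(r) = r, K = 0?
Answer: 107*I*√26670961268391720826/6769764638 ≈ 81.626*I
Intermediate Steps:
M(F, Y) = -19 - 11*Y (M(F, Y) = -11*Y - 19 = -19 - 11*Y)
√(M(p(44), 604) + (-146288/(-927238) + u(-1195)/102214)) = √((-19 - 11*604) + (-146288/(-927238) + 699/102214)) = √((-19 - 6644) + (-146288*(-1/927238) + 699*(1/102214))) = √(-6663 + (73144/463619 + 699/102214)) = √(-6663 + 7800410497/47388352466) = √(-315740792070461/47388352466) = 107*I*√26670961268391720826/6769764638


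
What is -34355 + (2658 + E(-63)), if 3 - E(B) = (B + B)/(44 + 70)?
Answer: -602165/19 ≈ -31693.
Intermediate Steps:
E(B) = 3 - B/57 (E(B) = 3 - (B + B)/(44 + 70) = 3 - 2*B/114 = 3 - B/57)
-34355 + (2658 + E(-63)) = -34355 + (2658 + (3 - 1/57*(-63))) = -34355 + (2658 + (3 + 21/19)) = -34355 + (2658 + 78/19) = -34355 + 50580/19 = -602165/19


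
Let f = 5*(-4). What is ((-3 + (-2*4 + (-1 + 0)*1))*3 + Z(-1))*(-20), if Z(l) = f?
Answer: 1120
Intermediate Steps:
f = -20
Z(l) = -20
((-3 + (-2*4 + (-1 + 0)*1))*3 + Z(-1))*(-20) = ((-3 + (-2*4 + (-1 + 0)*1))*3 - 20)*(-20) = ((-3 + (-8 - 1*1))*3 - 20)*(-20) = ((-3 + (-8 - 1))*3 - 20)*(-20) = ((-3 - 9)*3 - 20)*(-20) = (-12*3 - 20)*(-20) = (-36 - 20)*(-20) = -56*(-20) = 1120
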